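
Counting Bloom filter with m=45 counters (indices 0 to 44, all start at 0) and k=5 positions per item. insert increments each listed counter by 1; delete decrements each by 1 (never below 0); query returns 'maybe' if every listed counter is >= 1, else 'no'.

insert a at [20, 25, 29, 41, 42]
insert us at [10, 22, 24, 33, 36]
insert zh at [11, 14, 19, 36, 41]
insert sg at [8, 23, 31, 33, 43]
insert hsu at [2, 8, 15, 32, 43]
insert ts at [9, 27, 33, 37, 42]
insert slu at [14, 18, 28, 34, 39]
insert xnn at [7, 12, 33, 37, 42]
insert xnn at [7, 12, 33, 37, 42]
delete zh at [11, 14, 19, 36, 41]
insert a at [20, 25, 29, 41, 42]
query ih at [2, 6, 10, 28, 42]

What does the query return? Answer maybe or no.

Answer: no

Derivation:
Step 1: insert a at [20, 25, 29, 41, 42] -> counters=[0,0,0,0,0,0,0,0,0,0,0,0,0,0,0,0,0,0,0,0,1,0,0,0,0,1,0,0,0,1,0,0,0,0,0,0,0,0,0,0,0,1,1,0,0]
Step 2: insert us at [10, 22, 24, 33, 36] -> counters=[0,0,0,0,0,0,0,0,0,0,1,0,0,0,0,0,0,0,0,0,1,0,1,0,1,1,0,0,0,1,0,0,0,1,0,0,1,0,0,0,0,1,1,0,0]
Step 3: insert zh at [11, 14, 19, 36, 41] -> counters=[0,0,0,0,0,0,0,0,0,0,1,1,0,0,1,0,0,0,0,1,1,0,1,0,1,1,0,0,0,1,0,0,0,1,0,0,2,0,0,0,0,2,1,0,0]
Step 4: insert sg at [8, 23, 31, 33, 43] -> counters=[0,0,0,0,0,0,0,0,1,0,1,1,0,0,1,0,0,0,0,1,1,0,1,1,1,1,0,0,0,1,0,1,0,2,0,0,2,0,0,0,0,2,1,1,0]
Step 5: insert hsu at [2, 8, 15, 32, 43] -> counters=[0,0,1,0,0,0,0,0,2,0,1,1,0,0,1,1,0,0,0,1,1,0,1,1,1,1,0,0,0,1,0,1,1,2,0,0,2,0,0,0,0,2,1,2,0]
Step 6: insert ts at [9, 27, 33, 37, 42] -> counters=[0,0,1,0,0,0,0,0,2,1,1,1,0,0,1,1,0,0,0,1,1,0,1,1,1,1,0,1,0,1,0,1,1,3,0,0,2,1,0,0,0,2,2,2,0]
Step 7: insert slu at [14, 18, 28, 34, 39] -> counters=[0,0,1,0,0,0,0,0,2,1,1,1,0,0,2,1,0,0,1,1,1,0,1,1,1,1,0,1,1,1,0,1,1,3,1,0,2,1,0,1,0,2,2,2,0]
Step 8: insert xnn at [7, 12, 33, 37, 42] -> counters=[0,0,1,0,0,0,0,1,2,1,1,1,1,0,2,1,0,0,1,1,1,0,1,1,1,1,0,1,1,1,0,1,1,4,1,0,2,2,0,1,0,2,3,2,0]
Step 9: insert xnn at [7, 12, 33, 37, 42] -> counters=[0,0,1,0,0,0,0,2,2,1,1,1,2,0,2,1,0,0,1,1,1,0,1,1,1,1,0,1,1,1,0,1,1,5,1,0,2,3,0,1,0,2,4,2,0]
Step 10: delete zh at [11, 14, 19, 36, 41] -> counters=[0,0,1,0,0,0,0,2,2,1,1,0,2,0,1,1,0,0,1,0,1,0,1,1,1,1,0,1,1,1,0,1,1,5,1,0,1,3,0,1,0,1,4,2,0]
Step 11: insert a at [20, 25, 29, 41, 42] -> counters=[0,0,1,0,0,0,0,2,2,1,1,0,2,0,1,1,0,0,1,0,2,0,1,1,1,2,0,1,1,2,0,1,1,5,1,0,1,3,0,1,0,2,5,2,0]
Query ih: check counters[2]=1 counters[6]=0 counters[10]=1 counters[28]=1 counters[42]=5 -> no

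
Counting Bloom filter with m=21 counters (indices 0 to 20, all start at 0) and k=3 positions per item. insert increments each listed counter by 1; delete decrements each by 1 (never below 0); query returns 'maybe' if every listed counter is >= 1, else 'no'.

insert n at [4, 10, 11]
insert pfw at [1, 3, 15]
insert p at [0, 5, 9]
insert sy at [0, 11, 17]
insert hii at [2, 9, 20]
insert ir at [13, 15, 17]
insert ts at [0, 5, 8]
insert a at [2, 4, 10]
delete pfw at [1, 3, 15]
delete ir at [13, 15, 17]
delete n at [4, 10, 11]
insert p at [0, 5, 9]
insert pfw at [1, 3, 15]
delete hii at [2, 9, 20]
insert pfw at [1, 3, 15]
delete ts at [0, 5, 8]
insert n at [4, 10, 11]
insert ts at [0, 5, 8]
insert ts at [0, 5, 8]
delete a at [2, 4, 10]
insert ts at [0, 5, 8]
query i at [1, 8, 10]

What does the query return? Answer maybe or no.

Step 1: insert n at [4, 10, 11] -> counters=[0,0,0,0,1,0,0,0,0,0,1,1,0,0,0,0,0,0,0,0,0]
Step 2: insert pfw at [1, 3, 15] -> counters=[0,1,0,1,1,0,0,0,0,0,1,1,0,0,0,1,0,0,0,0,0]
Step 3: insert p at [0, 5, 9] -> counters=[1,1,0,1,1,1,0,0,0,1,1,1,0,0,0,1,0,0,0,0,0]
Step 4: insert sy at [0, 11, 17] -> counters=[2,1,0,1,1,1,0,0,0,1,1,2,0,0,0,1,0,1,0,0,0]
Step 5: insert hii at [2, 9, 20] -> counters=[2,1,1,1,1,1,0,0,0,2,1,2,0,0,0,1,0,1,0,0,1]
Step 6: insert ir at [13, 15, 17] -> counters=[2,1,1,1,1,1,0,0,0,2,1,2,0,1,0,2,0,2,0,0,1]
Step 7: insert ts at [0, 5, 8] -> counters=[3,1,1,1,1,2,0,0,1,2,1,2,0,1,0,2,0,2,0,0,1]
Step 8: insert a at [2, 4, 10] -> counters=[3,1,2,1,2,2,0,0,1,2,2,2,0,1,0,2,0,2,0,0,1]
Step 9: delete pfw at [1, 3, 15] -> counters=[3,0,2,0,2,2,0,0,1,2,2,2,0,1,0,1,0,2,0,0,1]
Step 10: delete ir at [13, 15, 17] -> counters=[3,0,2,0,2,2,0,0,1,2,2,2,0,0,0,0,0,1,0,0,1]
Step 11: delete n at [4, 10, 11] -> counters=[3,0,2,0,1,2,0,0,1,2,1,1,0,0,0,0,0,1,0,0,1]
Step 12: insert p at [0, 5, 9] -> counters=[4,0,2,0,1,3,0,0,1,3,1,1,0,0,0,0,0,1,0,0,1]
Step 13: insert pfw at [1, 3, 15] -> counters=[4,1,2,1,1,3,0,0,1,3,1,1,0,0,0,1,0,1,0,0,1]
Step 14: delete hii at [2, 9, 20] -> counters=[4,1,1,1,1,3,0,0,1,2,1,1,0,0,0,1,0,1,0,0,0]
Step 15: insert pfw at [1, 3, 15] -> counters=[4,2,1,2,1,3,0,0,1,2,1,1,0,0,0,2,0,1,0,0,0]
Step 16: delete ts at [0, 5, 8] -> counters=[3,2,1,2,1,2,0,0,0,2,1,1,0,0,0,2,0,1,0,0,0]
Step 17: insert n at [4, 10, 11] -> counters=[3,2,1,2,2,2,0,0,0,2,2,2,0,0,0,2,0,1,0,0,0]
Step 18: insert ts at [0, 5, 8] -> counters=[4,2,1,2,2,3,0,0,1,2,2,2,0,0,0,2,0,1,0,0,0]
Step 19: insert ts at [0, 5, 8] -> counters=[5,2,1,2,2,4,0,0,2,2,2,2,0,0,0,2,0,1,0,0,0]
Step 20: delete a at [2, 4, 10] -> counters=[5,2,0,2,1,4,0,0,2,2,1,2,0,0,0,2,0,1,0,0,0]
Step 21: insert ts at [0, 5, 8] -> counters=[6,2,0,2,1,5,0,0,3,2,1,2,0,0,0,2,0,1,0,0,0]
Query i: check counters[1]=2 counters[8]=3 counters[10]=1 -> maybe

Answer: maybe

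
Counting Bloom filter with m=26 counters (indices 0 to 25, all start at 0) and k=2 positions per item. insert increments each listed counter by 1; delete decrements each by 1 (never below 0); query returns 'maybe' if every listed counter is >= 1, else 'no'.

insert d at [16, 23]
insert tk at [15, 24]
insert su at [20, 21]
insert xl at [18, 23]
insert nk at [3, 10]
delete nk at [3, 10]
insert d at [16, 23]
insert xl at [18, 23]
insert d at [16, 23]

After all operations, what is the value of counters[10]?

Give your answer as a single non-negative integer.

Answer: 0

Derivation:
Step 1: insert d at [16, 23] -> counters=[0,0,0,0,0,0,0,0,0,0,0,0,0,0,0,0,1,0,0,0,0,0,0,1,0,0]
Step 2: insert tk at [15, 24] -> counters=[0,0,0,0,0,0,0,0,0,0,0,0,0,0,0,1,1,0,0,0,0,0,0,1,1,0]
Step 3: insert su at [20, 21] -> counters=[0,0,0,0,0,0,0,0,0,0,0,0,0,0,0,1,1,0,0,0,1,1,0,1,1,0]
Step 4: insert xl at [18, 23] -> counters=[0,0,0,0,0,0,0,0,0,0,0,0,0,0,0,1,1,0,1,0,1,1,0,2,1,0]
Step 5: insert nk at [3, 10] -> counters=[0,0,0,1,0,0,0,0,0,0,1,0,0,0,0,1,1,0,1,0,1,1,0,2,1,0]
Step 6: delete nk at [3, 10] -> counters=[0,0,0,0,0,0,0,0,0,0,0,0,0,0,0,1,1,0,1,0,1,1,0,2,1,0]
Step 7: insert d at [16, 23] -> counters=[0,0,0,0,0,0,0,0,0,0,0,0,0,0,0,1,2,0,1,0,1,1,0,3,1,0]
Step 8: insert xl at [18, 23] -> counters=[0,0,0,0,0,0,0,0,0,0,0,0,0,0,0,1,2,0,2,0,1,1,0,4,1,0]
Step 9: insert d at [16, 23] -> counters=[0,0,0,0,0,0,0,0,0,0,0,0,0,0,0,1,3,0,2,0,1,1,0,5,1,0]
Final counters=[0,0,0,0,0,0,0,0,0,0,0,0,0,0,0,1,3,0,2,0,1,1,0,5,1,0] -> counters[10]=0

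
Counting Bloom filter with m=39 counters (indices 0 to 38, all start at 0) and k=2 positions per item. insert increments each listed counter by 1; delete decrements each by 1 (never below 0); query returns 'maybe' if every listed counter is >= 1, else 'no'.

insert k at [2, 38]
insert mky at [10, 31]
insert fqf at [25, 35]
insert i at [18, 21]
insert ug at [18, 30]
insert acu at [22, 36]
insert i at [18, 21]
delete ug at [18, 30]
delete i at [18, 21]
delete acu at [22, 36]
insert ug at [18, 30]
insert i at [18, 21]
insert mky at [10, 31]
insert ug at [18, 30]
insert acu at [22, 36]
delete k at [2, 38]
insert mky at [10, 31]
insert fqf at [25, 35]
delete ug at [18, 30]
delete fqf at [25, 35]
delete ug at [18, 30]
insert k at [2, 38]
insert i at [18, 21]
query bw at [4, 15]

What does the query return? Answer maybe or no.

Step 1: insert k at [2, 38] -> counters=[0,0,1,0,0,0,0,0,0,0,0,0,0,0,0,0,0,0,0,0,0,0,0,0,0,0,0,0,0,0,0,0,0,0,0,0,0,0,1]
Step 2: insert mky at [10, 31] -> counters=[0,0,1,0,0,0,0,0,0,0,1,0,0,0,0,0,0,0,0,0,0,0,0,0,0,0,0,0,0,0,0,1,0,0,0,0,0,0,1]
Step 3: insert fqf at [25, 35] -> counters=[0,0,1,0,0,0,0,0,0,0,1,0,0,0,0,0,0,0,0,0,0,0,0,0,0,1,0,0,0,0,0,1,0,0,0,1,0,0,1]
Step 4: insert i at [18, 21] -> counters=[0,0,1,0,0,0,0,0,0,0,1,0,0,0,0,0,0,0,1,0,0,1,0,0,0,1,0,0,0,0,0,1,0,0,0,1,0,0,1]
Step 5: insert ug at [18, 30] -> counters=[0,0,1,0,0,0,0,0,0,0,1,0,0,0,0,0,0,0,2,0,0,1,0,0,0,1,0,0,0,0,1,1,0,0,0,1,0,0,1]
Step 6: insert acu at [22, 36] -> counters=[0,0,1,0,0,0,0,0,0,0,1,0,0,0,0,0,0,0,2,0,0,1,1,0,0,1,0,0,0,0,1,1,0,0,0,1,1,0,1]
Step 7: insert i at [18, 21] -> counters=[0,0,1,0,0,0,0,0,0,0,1,0,0,0,0,0,0,0,3,0,0,2,1,0,0,1,0,0,0,0,1,1,0,0,0,1,1,0,1]
Step 8: delete ug at [18, 30] -> counters=[0,0,1,0,0,0,0,0,0,0,1,0,0,0,0,0,0,0,2,0,0,2,1,0,0,1,0,0,0,0,0,1,0,0,0,1,1,0,1]
Step 9: delete i at [18, 21] -> counters=[0,0,1,0,0,0,0,0,0,0,1,0,0,0,0,0,0,0,1,0,0,1,1,0,0,1,0,0,0,0,0,1,0,0,0,1,1,0,1]
Step 10: delete acu at [22, 36] -> counters=[0,0,1,0,0,0,0,0,0,0,1,0,0,0,0,0,0,0,1,0,0,1,0,0,0,1,0,0,0,0,0,1,0,0,0,1,0,0,1]
Step 11: insert ug at [18, 30] -> counters=[0,0,1,0,0,0,0,0,0,0,1,0,0,0,0,0,0,0,2,0,0,1,0,0,0,1,0,0,0,0,1,1,0,0,0,1,0,0,1]
Step 12: insert i at [18, 21] -> counters=[0,0,1,0,0,0,0,0,0,0,1,0,0,0,0,0,0,0,3,0,0,2,0,0,0,1,0,0,0,0,1,1,0,0,0,1,0,0,1]
Step 13: insert mky at [10, 31] -> counters=[0,0,1,0,0,0,0,0,0,0,2,0,0,0,0,0,0,0,3,0,0,2,0,0,0,1,0,0,0,0,1,2,0,0,0,1,0,0,1]
Step 14: insert ug at [18, 30] -> counters=[0,0,1,0,0,0,0,0,0,0,2,0,0,0,0,0,0,0,4,0,0,2,0,0,0,1,0,0,0,0,2,2,0,0,0,1,0,0,1]
Step 15: insert acu at [22, 36] -> counters=[0,0,1,0,0,0,0,0,0,0,2,0,0,0,0,0,0,0,4,0,0,2,1,0,0,1,0,0,0,0,2,2,0,0,0,1,1,0,1]
Step 16: delete k at [2, 38] -> counters=[0,0,0,0,0,0,0,0,0,0,2,0,0,0,0,0,0,0,4,0,0,2,1,0,0,1,0,0,0,0,2,2,0,0,0,1,1,0,0]
Step 17: insert mky at [10, 31] -> counters=[0,0,0,0,0,0,0,0,0,0,3,0,0,0,0,0,0,0,4,0,0,2,1,0,0,1,0,0,0,0,2,3,0,0,0,1,1,0,0]
Step 18: insert fqf at [25, 35] -> counters=[0,0,0,0,0,0,0,0,0,0,3,0,0,0,0,0,0,0,4,0,0,2,1,0,0,2,0,0,0,0,2,3,0,0,0,2,1,0,0]
Step 19: delete ug at [18, 30] -> counters=[0,0,0,0,0,0,0,0,0,0,3,0,0,0,0,0,0,0,3,0,0,2,1,0,0,2,0,0,0,0,1,3,0,0,0,2,1,0,0]
Step 20: delete fqf at [25, 35] -> counters=[0,0,0,0,0,0,0,0,0,0,3,0,0,0,0,0,0,0,3,0,0,2,1,0,0,1,0,0,0,0,1,3,0,0,0,1,1,0,0]
Step 21: delete ug at [18, 30] -> counters=[0,0,0,0,0,0,0,0,0,0,3,0,0,0,0,0,0,0,2,0,0,2,1,0,0,1,0,0,0,0,0,3,0,0,0,1,1,0,0]
Step 22: insert k at [2, 38] -> counters=[0,0,1,0,0,0,0,0,0,0,3,0,0,0,0,0,0,0,2,0,0,2,1,0,0,1,0,0,0,0,0,3,0,0,0,1,1,0,1]
Step 23: insert i at [18, 21] -> counters=[0,0,1,0,0,0,0,0,0,0,3,0,0,0,0,0,0,0,3,0,0,3,1,0,0,1,0,0,0,0,0,3,0,0,0,1,1,0,1]
Query bw: check counters[4]=0 counters[15]=0 -> no

Answer: no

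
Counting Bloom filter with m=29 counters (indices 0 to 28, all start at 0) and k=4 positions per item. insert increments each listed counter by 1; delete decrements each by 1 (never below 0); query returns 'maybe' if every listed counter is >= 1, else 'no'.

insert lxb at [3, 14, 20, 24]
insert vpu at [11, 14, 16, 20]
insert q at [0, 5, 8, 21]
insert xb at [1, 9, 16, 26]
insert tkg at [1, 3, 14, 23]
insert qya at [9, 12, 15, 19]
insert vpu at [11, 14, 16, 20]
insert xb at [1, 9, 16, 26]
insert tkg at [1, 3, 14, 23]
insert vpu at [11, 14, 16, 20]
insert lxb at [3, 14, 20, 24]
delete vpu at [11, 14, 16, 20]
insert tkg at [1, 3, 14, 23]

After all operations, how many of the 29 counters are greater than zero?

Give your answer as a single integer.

Answer: 17

Derivation:
Step 1: insert lxb at [3, 14, 20, 24] -> counters=[0,0,0,1,0,0,0,0,0,0,0,0,0,0,1,0,0,0,0,0,1,0,0,0,1,0,0,0,0]
Step 2: insert vpu at [11, 14, 16, 20] -> counters=[0,0,0,1,0,0,0,0,0,0,0,1,0,0,2,0,1,0,0,0,2,0,0,0,1,0,0,0,0]
Step 3: insert q at [0, 5, 8, 21] -> counters=[1,0,0,1,0,1,0,0,1,0,0,1,0,0,2,0,1,0,0,0,2,1,0,0,1,0,0,0,0]
Step 4: insert xb at [1, 9, 16, 26] -> counters=[1,1,0,1,0,1,0,0,1,1,0,1,0,0,2,0,2,0,0,0,2,1,0,0,1,0,1,0,0]
Step 5: insert tkg at [1, 3, 14, 23] -> counters=[1,2,0,2,0,1,0,0,1,1,0,1,0,0,3,0,2,0,0,0,2,1,0,1,1,0,1,0,0]
Step 6: insert qya at [9, 12, 15, 19] -> counters=[1,2,0,2,0,1,0,0,1,2,0,1,1,0,3,1,2,0,0,1,2,1,0,1,1,0,1,0,0]
Step 7: insert vpu at [11, 14, 16, 20] -> counters=[1,2,0,2,0,1,0,0,1,2,0,2,1,0,4,1,3,0,0,1,3,1,0,1,1,0,1,0,0]
Step 8: insert xb at [1, 9, 16, 26] -> counters=[1,3,0,2,0,1,0,0,1,3,0,2,1,0,4,1,4,0,0,1,3,1,0,1,1,0,2,0,0]
Step 9: insert tkg at [1, 3, 14, 23] -> counters=[1,4,0,3,0,1,0,0,1,3,0,2,1,0,5,1,4,0,0,1,3,1,0,2,1,0,2,0,0]
Step 10: insert vpu at [11, 14, 16, 20] -> counters=[1,4,0,3,0,1,0,0,1,3,0,3,1,0,6,1,5,0,0,1,4,1,0,2,1,0,2,0,0]
Step 11: insert lxb at [3, 14, 20, 24] -> counters=[1,4,0,4,0,1,0,0,1,3,0,3,1,0,7,1,5,0,0,1,5,1,0,2,2,0,2,0,0]
Step 12: delete vpu at [11, 14, 16, 20] -> counters=[1,4,0,4,0,1,0,0,1,3,0,2,1,0,6,1,4,0,0,1,4,1,0,2,2,0,2,0,0]
Step 13: insert tkg at [1, 3, 14, 23] -> counters=[1,5,0,5,0,1,0,0,1,3,0,2,1,0,7,1,4,0,0,1,4,1,0,3,2,0,2,0,0]
Final counters=[1,5,0,5,0,1,0,0,1,3,0,2,1,0,7,1,4,0,0,1,4,1,0,3,2,0,2,0,0] -> 17 nonzero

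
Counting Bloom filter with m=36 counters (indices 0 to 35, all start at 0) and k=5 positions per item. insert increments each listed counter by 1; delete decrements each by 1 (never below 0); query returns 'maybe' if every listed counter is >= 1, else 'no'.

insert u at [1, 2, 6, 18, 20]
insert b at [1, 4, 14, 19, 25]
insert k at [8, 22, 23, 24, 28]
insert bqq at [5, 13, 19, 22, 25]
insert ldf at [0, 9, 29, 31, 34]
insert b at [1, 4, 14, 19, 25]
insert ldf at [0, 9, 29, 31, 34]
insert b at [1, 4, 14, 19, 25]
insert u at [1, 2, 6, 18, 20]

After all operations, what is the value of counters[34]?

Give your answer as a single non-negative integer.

Answer: 2

Derivation:
Step 1: insert u at [1, 2, 6, 18, 20] -> counters=[0,1,1,0,0,0,1,0,0,0,0,0,0,0,0,0,0,0,1,0,1,0,0,0,0,0,0,0,0,0,0,0,0,0,0,0]
Step 2: insert b at [1, 4, 14, 19, 25] -> counters=[0,2,1,0,1,0,1,0,0,0,0,0,0,0,1,0,0,0,1,1,1,0,0,0,0,1,0,0,0,0,0,0,0,0,0,0]
Step 3: insert k at [8, 22, 23, 24, 28] -> counters=[0,2,1,0,1,0,1,0,1,0,0,0,0,0,1,0,0,0,1,1,1,0,1,1,1,1,0,0,1,0,0,0,0,0,0,0]
Step 4: insert bqq at [5, 13, 19, 22, 25] -> counters=[0,2,1,0,1,1,1,0,1,0,0,0,0,1,1,0,0,0,1,2,1,0,2,1,1,2,0,0,1,0,0,0,0,0,0,0]
Step 5: insert ldf at [0, 9, 29, 31, 34] -> counters=[1,2,1,0,1,1,1,0,1,1,0,0,0,1,1,0,0,0,1,2,1,0,2,1,1,2,0,0,1,1,0,1,0,0,1,0]
Step 6: insert b at [1, 4, 14, 19, 25] -> counters=[1,3,1,0,2,1,1,0,1,1,0,0,0,1,2,0,0,0,1,3,1,0,2,1,1,3,0,0,1,1,0,1,0,0,1,0]
Step 7: insert ldf at [0, 9, 29, 31, 34] -> counters=[2,3,1,0,2,1,1,0,1,2,0,0,0,1,2,0,0,0,1,3,1,0,2,1,1,3,0,0,1,2,0,2,0,0,2,0]
Step 8: insert b at [1, 4, 14, 19, 25] -> counters=[2,4,1,0,3,1,1,0,1,2,0,0,0,1,3,0,0,0,1,4,1,0,2,1,1,4,0,0,1,2,0,2,0,0,2,0]
Step 9: insert u at [1, 2, 6, 18, 20] -> counters=[2,5,2,0,3,1,2,0,1,2,0,0,0,1,3,0,0,0,2,4,2,0,2,1,1,4,0,0,1,2,0,2,0,0,2,0]
Final counters=[2,5,2,0,3,1,2,0,1,2,0,0,0,1,3,0,0,0,2,4,2,0,2,1,1,4,0,0,1,2,0,2,0,0,2,0] -> counters[34]=2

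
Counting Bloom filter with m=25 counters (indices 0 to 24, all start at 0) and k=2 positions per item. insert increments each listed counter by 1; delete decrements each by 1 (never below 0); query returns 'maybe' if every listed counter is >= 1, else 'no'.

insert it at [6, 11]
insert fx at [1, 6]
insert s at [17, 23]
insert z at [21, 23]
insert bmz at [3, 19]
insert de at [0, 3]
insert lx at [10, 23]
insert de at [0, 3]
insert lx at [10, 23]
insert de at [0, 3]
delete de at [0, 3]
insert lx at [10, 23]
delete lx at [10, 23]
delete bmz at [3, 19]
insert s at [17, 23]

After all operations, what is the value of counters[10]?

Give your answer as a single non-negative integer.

Answer: 2

Derivation:
Step 1: insert it at [6, 11] -> counters=[0,0,0,0,0,0,1,0,0,0,0,1,0,0,0,0,0,0,0,0,0,0,0,0,0]
Step 2: insert fx at [1, 6] -> counters=[0,1,0,0,0,0,2,0,0,0,0,1,0,0,0,0,0,0,0,0,0,0,0,0,0]
Step 3: insert s at [17, 23] -> counters=[0,1,0,0,0,0,2,0,0,0,0,1,0,0,0,0,0,1,0,0,0,0,0,1,0]
Step 4: insert z at [21, 23] -> counters=[0,1,0,0,0,0,2,0,0,0,0,1,0,0,0,0,0,1,0,0,0,1,0,2,0]
Step 5: insert bmz at [3, 19] -> counters=[0,1,0,1,0,0,2,0,0,0,0,1,0,0,0,0,0,1,0,1,0,1,0,2,0]
Step 6: insert de at [0, 3] -> counters=[1,1,0,2,0,0,2,0,0,0,0,1,0,0,0,0,0,1,0,1,0,1,0,2,0]
Step 7: insert lx at [10, 23] -> counters=[1,1,0,2,0,0,2,0,0,0,1,1,0,0,0,0,0,1,0,1,0,1,0,3,0]
Step 8: insert de at [0, 3] -> counters=[2,1,0,3,0,0,2,0,0,0,1,1,0,0,0,0,0,1,0,1,0,1,0,3,0]
Step 9: insert lx at [10, 23] -> counters=[2,1,0,3,0,0,2,0,0,0,2,1,0,0,0,0,0,1,0,1,0,1,0,4,0]
Step 10: insert de at [0, 3] -> counters=[3,1,0,4,0,0,2,0,0,0,2,1,0,0,0,0,0,1,0,1,0,1,0,4,0]
Step 11: delete de at [0, 3] -> counters=[2,1,0,3,0,0,2,0,0,0,2,1,0,0,0,0,0,1,0,1,0,1,0,4,0]
Step 12: insert lx at [10, 23] -> counters=[2,1,0,3,0,0,2,0,0,0,3,1,0,0,0,0,0,1,0,1,0,1,0,5,0]
Step 13: delete lx at [10, 23] -> counters=[2,1,0,3,0,0,2,0,0,0,2,1,0,0,0,0,0,1,0,1,0,1,0,4,0]
Step 14: delete bmz at [3, 19] -> counters=[2,1,0,2,0,0,2,0,0,0,2,1,0,0,0,0,0,1,0,0,0,1,0,4,0]
Step 15: insert s at [17, 23] -> counters=[2,1,0,2,0,0,2,0,0,0,2,1,0,0,0,0,0,2,0,0,0,1,0,5,0]
Final counters=[2,1,0,2,0,0,2,0,0,0,2,1,0,0,0,0,0,2,0,0,0,1,0,5,0] -> counters[10]=2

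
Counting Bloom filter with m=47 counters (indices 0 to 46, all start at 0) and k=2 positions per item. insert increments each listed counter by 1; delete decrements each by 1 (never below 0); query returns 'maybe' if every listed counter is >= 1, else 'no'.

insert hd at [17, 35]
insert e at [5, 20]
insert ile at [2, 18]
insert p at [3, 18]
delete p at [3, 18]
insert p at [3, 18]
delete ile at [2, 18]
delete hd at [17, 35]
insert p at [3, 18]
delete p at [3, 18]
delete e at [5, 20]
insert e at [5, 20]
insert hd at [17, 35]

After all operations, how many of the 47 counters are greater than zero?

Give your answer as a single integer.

Step 1: insert hd at [17, 35] -> counters=[0,0,0,0,0,0,0,0,0,0,0,0,0,0,0,0,0,1,0,0,0,0,0,0,0,0,0,0,0,0,0,0,0,0,0,1,0,0,0,0,0,0,0,0,0,0,0]
Step 2: insert e at [5, 20] -> counters=[0,0,0,0,0,1,0,0,0,0,0,0,0,0,0,0,0,1,0,0,1,0,0,0,0,0,0,0,0,0,0,0,0,0,0,1,0,0,0,0,0,0,0,0,0,0,0]
Step 3: insert ile at [2, 18] -> counters=[0,0,1,0,0,1,0,0,0,0,0,0,0,0,0,0,0,1,1,0,1,0,0,0,0,0,0,0,0,0,0,0,0,0,0,1,0,0,0,0,0,0,0,0,0,0,0]
Step 4: insert p at [3, 18] -> counters=[0,0,1,1,0,1,0,0,0,0,0,0,0,0,0,0,0,1,2,0,1,0,0,0,0,0,0,0,0,0,0,0,0,0,0,1,0,0,0,0,0,0,0,0,0,0,0]
Step 5: delete p at [3, 18] -> counters=[0,0,1,0,0,1,0,0,0,0,0,0,0,0,0,0,0,1,1,0,1,0,0,0,0,0,0,0,0,0,0,0,0,0,0,1,0,0,0,0,0,0,0,0,0,0,0]
Step 6: insert p at [3, 18] -> counters=[0,0,1,1,0,1,0,0,0,0,0,0,0,0,0,0,0,1,2,0,1,0,0,0,0,0,0,0,0,0,0,0,0,0,0,1,0,0,0,0,0,0,0,0,0,0,0]
Step 7: delete ile at [2, 18] -> counters=[0,0,0,1,0,1,0,0,0,0,0,0,0,0,0,0,0,1,1,0,1,0,0,0,0,0,0,0,0,0,0,0,0,0,0,1,0,0,0,0,0,0,0,0,0,0,0]
Step 8: delete hd at [17, 35] -> counters=[0,0,0,1,0,1,0,0,0,0,0,0,0,0,0,0,0,0,1,0,1,0,0,0,0,0,0,0,0,0,0,0,0,0,0,0,0,0,0,0,0,0,0,0,0,0,0]
Step 9: insert p at [3, 18] -> counters=[0,0,0,2,0,1,0,0,0,0,0,0,0,0,0,0,0,0,2,0,1,0,0,0,0,0,0,0,0,0,0,0,0,0,0,0,0,0,0,0,0,0,0,0,0,0,0]
Step 10: delete p at [3, 18] -> counters=[0,0,0,1,0,1,0,0,0,0,0,0,0,0,0,0,0,0,1,0,1,0,0,0,0,0,0,0,0,0,0,0,0,0,0,0,0,0,0,0,0,0,0,0,0,0,0]
Step 11: delete e at [5, 20] -> counters=[0,0,0,1,0,0,0,0,0,0,0,0,0,0,0,0,0,0,1,0,0,0,0,0,0,0,0,0,0,0,0,0,0,0,0,0,0,0,0,0,0,0,0,0,0,0,0]
Step 12: insert e at [5, 20] -> counters=[0,0,0,1,0,1,0,0,0,0,0,0,0,0,0,0,0,0,1,0,1,0,0,0,0,0,0,0,0,0,0,0,0,0,0,0,0,0,0,0,0,0,0,0,0,0,0]
Step 13: insert hd at [17, 35] -> counters=[0,0,0,1,0,1,0,0,0,0,0,0,0,0,0,0,0,1,1,0,1,0,0,0,0,0,0,0,0,0,0,0,0,0,0,1,0,0,0,0,0,0,0,0,0,0,0]
Final counters=[0,0,0,1,0,1,0,0,0,0,0,0,0,0,0,0,0,1,1,0,1,0,0,0,0,0,0,0,0,0,0,0,0,0,0,1,0,0,0,0,0,0,0,0,0,0,0] -> 6 nonzero

Answer: 6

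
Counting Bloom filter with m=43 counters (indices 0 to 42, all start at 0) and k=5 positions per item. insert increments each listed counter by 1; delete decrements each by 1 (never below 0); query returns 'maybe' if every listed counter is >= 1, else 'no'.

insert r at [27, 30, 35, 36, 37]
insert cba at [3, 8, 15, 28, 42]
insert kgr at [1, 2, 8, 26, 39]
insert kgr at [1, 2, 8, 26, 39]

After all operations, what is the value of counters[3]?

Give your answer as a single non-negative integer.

Step 1: insert r at [27, 30, 35, 36, 37] -> counters=[0,0,0,0,0,0,0,0,0,0,0,0,0,0,0,0,0,0,0,0,0,0,0,0,0,0,0,1,0,0,1,0,0,0,0,1,1,1,0,0,0,0,0]
Step 2: insert cba at [3, 8, 15, 28, 42] -> counters=[0,0,0,1,0,0,0,0,1,0,0,0,0,0,0,1,0,0,0,0,0,0,0,0,0,0,0,1,1,0,1,0,0,0,0,1,1,1,0,0,0,0,1]
Step 3: insert kgr at [1, 2, 8, 26, 39] -> counters=[0,1,1,1,0,0,0,0,2,0,0,0,0,0,0,1,0,0,0,0,0,0,0,0,0,0,1,1,1,0,1,0,0,0,0,1,1,1,0,1,0,0,1]
Step 4: insert kgr at [1, 2, 8, 26, 39] -> counters=[0,2,2,1,0,0,0,0,3,0,0,0,0,0,0,1,0,0,0,0,0,0,0,0,0,0,2,1,1,0,1,0,0,0,0,1,1,1,0,2,0,0,1]
Final counters=[0,2,2,1,0,0,0,0,3,0,0,0,0,0,0,1,0,0,0,0,0,0,0,0,0,0,2,1,1,0,1,0,0,0,0,1,1,1,0,2,0,0,1] -> counters[3]=1

Answer: 1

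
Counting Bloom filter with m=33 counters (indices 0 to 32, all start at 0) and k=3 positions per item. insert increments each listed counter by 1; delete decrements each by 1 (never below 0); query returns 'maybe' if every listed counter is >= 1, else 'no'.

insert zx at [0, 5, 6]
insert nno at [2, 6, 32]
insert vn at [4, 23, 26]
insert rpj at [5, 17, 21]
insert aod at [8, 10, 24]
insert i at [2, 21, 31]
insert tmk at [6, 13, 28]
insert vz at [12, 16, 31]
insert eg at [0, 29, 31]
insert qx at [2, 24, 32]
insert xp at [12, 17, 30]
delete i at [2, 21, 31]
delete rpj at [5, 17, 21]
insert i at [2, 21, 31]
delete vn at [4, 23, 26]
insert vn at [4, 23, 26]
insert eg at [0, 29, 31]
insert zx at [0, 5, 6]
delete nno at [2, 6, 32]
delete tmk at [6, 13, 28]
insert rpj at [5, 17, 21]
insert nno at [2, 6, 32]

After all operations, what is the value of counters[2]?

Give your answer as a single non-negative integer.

Answer: 3

Derivation:
Step 1: insert zx at [0, 5, 6] -> counters=[1,0,0,0,0,1,1,0,0,0,0,0,0,0,0,0,0,0,0,0,0,0,0,0,0,0,0,0,0,0,0,0,0]
Step 2: insert nno at [2, 6, 32] -> counters=[1,0,1,0,0,1,2,0,0,0,0,0,0,0,0,0,0,0,0,0,0,0,0,0,0,0,0,0,0,0,0,0,1]
Step 3: insert vn at [4, 23, 26] -> counters=[1,0,1,0,1,1,2,0,0,0,0,0,0,0,0,0,0,0,0,0,0,0,0,1,0,0,1,0,0,0,0,0,1]
Step 4: insert rpj at [5, 17, 21] -> counters=[1,0,1,0,1,2,2,0,0,0,0,0,0,0,0,0,0,1,0,0,0,1,0,1,0,0,1,0,0,0,0,0,1]
Step 5: insert aod at [8, 10, 24] -> counters=[1,0,1,0,1,2,2,0,1,0,1,0,0,0,0,0,0,1,0,0,0,1,0,1,1,0,1,0,0,0,0,0,1]
Step 6: insert i at [2, 21, 31] -> counters=[1,0,2,0,1,2,2,0,1,0,1,0,0,0,0,0,0,1,0,0,0,2,0,1,1,0,1,0,0,0,0,1,1]
Step 7: insert tmk at [6, 13, 28] -> counters=[1,0,2,0,1,2,3,0,1,0,1,0,0,1,0,0,0,1,0,0,0,2,0,1,1,0,1,0,1,0,0,1,1]
Step 8: insert vz at [12, 16, 31] -> counters=[1,0,2,0,1,2,3,0,1,0,1,0,1,1,0,0,1,1,0,0,0,2,0,1,1,0,1,0,1,0,0,2,1]
Step 9: insert eg at [0, 29, 31] -> counters=[2,0,2,0,1,2,3,0,1,0,1,0,1,1,0,0,1,1,0,0,0,2,0,1,1,0,1,0,1,1,0,3,1]
Step 10: insert qx at [2, 24, 32] -> counters=[2,0,3,0,1,2,3,0,1,0,1,0,1,1,0,0,1,1,0,0,0,2,0,1,2,0,1,0,1,1,0,3,2]
Step 11: insert xp at [12, 17, 30] -> counters=[2,0,3,0,1,2,3,0,1,0,1,0,2,1,0,0,1,2,0,0,0,2,0,1,2,0,1,0,1,1,1,3,2]
Step 12: delete i at [2, 21, 31] -> counters=[2,0,2,0,1,2,3,0,1,0,1,0,2,1,0,0,1,2,0,0,0,1,0,1,2,0,1,0,1,1,1,2,2]
Step 13: delete rpj at [5, 17, 21] -> counters=[2,0,2,0,1,1,3,0,1,0,1,0,2,1,0,0,1,1,0,0,0,0,0,1,2,0,1,0,1,1,1,2,2]
Step 14: insert i at [2, 21, 31] -> counters=[2,0,3,0,1,1,3,0,1,0,1,0,2,1,0,0,1,1,0,0,0,1,0,1,2,0,1,0,1,1,1,3,2]
Step 15: delete vn at [4, 23, 26] -> counters=[2,0,3,0,0,1,3,0,1,0,1,0,2,1,0,0,1,1,0,0,0,1,0,0,2,0,0,0,1,1,1,3,2]
Step 16: insert vn at [4, 23, 26] -> counters=[2,0,3,0,1,1,3,0,1,0,1,0,2,1,0,0,1,1,0,0,0,1,0,1,2,0,1,0,1,1,1,3,2]
Step 17: insert eg at [0, 29, 31] -> counters=[3,0,3,0,1,1,3,0,1,0,1,0,2,1,0,0,1,1,0,0,0,1,0,1,2,0,1,0,1,2,1,4,2]
Step 18: insert zx at [0, 5, 6] -> counters=[4,0,3,0,1,2,4,0,1,0,1,0,2,1,0,0,1,1,0,0,0,1,0,1,2,0,1,0,1,2,1,4,2]
Step 19: delete nno at [2, 6, 32] -> counters=[4,0,2,0,1,2,3,0,1,0,1,0,2,1,0,0,1,1,0,0,0,1,0,1,2,0,1,0,1,2,1,4,1]
Step 20: delete tmk at [6, 13, 28] -> counters=[4,0,2,0,1,2,2,0,1,0,1,0,2,0,0,0,1,1,0,0,0,1,0,1,2,0,1,0,0,2,1,4,1]
Step 21: insert rpj at [5, 17, 21] -> counters=[4,0,2,0,1,3,2,0,1,0,1,0,2,0,0,0,1,2,0,0,0,2,0,1,2,0,1,0,0,2,1,4,1]
Step 22: insert nno at [2, 6, 32] -> counters=[4,0,3,0,1,3,3,0,1,0,1,0,2,0,0,0,1,2,0,0,0,2,0,1,2,0,1,0,0,2,1,4,2]
Final counters=[4,0,3,0,1,3,3,0,1,0,1,0,2,0,0,0,1,2,0,0,0,2,0,1,2,0,1,0,0,2,1,4,2] -> counters[2]=3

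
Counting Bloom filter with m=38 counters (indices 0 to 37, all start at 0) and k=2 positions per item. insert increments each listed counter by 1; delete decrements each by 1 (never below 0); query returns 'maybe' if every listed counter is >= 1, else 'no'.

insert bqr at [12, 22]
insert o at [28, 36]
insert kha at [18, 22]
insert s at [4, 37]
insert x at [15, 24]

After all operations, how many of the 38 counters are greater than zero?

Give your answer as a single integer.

Answer: 9

Derivation:
Step 1: insert bqr at [12, 22] -> counters=[0,0,0,0,0,0,0,0,0,0,0,0,1,0,0,0,0,0,0,0,0,0,1,0,0,0,0,0,0,0,0,0,0,0,0,0,0,0]
Step 2: insert o at [28, 36] -> counters=[0,0,0,0,0,0,0,0,0,0,0,0,1,0,0,0,0,0,0,0,0,0,1,0,0,0,0,0,1,0,0,0,0,0,0,0,1,0]
Step 3: insert kha at [18, 22] -> counters=[0,0,0,0,0,0,0,0,0,0,0,0,1,0,0,0,0,0,1,0,0,0,2,0,0,0,0,0,1,0,0,0,0,0,0,0,1,0]
Step 4: insert s at [4, 37] -> counters=[0,0,0,0,1,0,0,0,0,0,0,0,1,0,0,0,0,0,1,0,0,0,2,0,0,0,0,0,1,0,0,0,0,0,0,0,1,1]
Step 5: insert x at [15, 24] -> counters=[0,0,0,0,1,0,0,0,0,0,0,0,1,0,0,1,0,0,1,0,0,0,2,0,1,0,0,0,1,0,0,0,0,0,0,0,1,1]
Final counters=[0,0,0,0,1,0,0,0,0,0,0,0,1,0,0,1,0,0,1,0,0,0,2,0,1,0,0,0,1,0,0,0,0,0,0,0,1,1] -> 9 nonzero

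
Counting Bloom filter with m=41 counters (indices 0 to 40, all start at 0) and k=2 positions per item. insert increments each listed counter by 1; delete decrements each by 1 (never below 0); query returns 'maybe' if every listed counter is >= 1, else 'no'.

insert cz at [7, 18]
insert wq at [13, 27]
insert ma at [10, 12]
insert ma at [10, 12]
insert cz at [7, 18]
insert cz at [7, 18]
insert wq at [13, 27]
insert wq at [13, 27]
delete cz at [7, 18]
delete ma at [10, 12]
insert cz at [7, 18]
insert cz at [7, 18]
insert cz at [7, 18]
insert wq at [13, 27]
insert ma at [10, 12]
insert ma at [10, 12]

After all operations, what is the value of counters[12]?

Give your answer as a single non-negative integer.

Step 1: insert cz at [7, 18] -> counters=[0,0,0,0,0,0,0,1,0,0,0,0,0,0,0,0,0,0,1,0,0,0,0,0,0,0,0,0,0,0,0,0,0,0,0,0,0,0,0,0,0]
Step 2: insert wq at [13, 27] -> counters=[0,0,0,0,0,0,0,1,0,0,0,0,0,1,0,0,0,0,1,0,0,0,0,0,0,0,0,1,0,0,0,0,0,0,0,0,0,0,0,0,0]
Step 3: insert ma at [10, 12] -> counters=[0,0,0,0,0,0,0,1,0,0,1,0,1,1,0,0,0,0,1,0,0,0,0,0,0,0,0,1,0,0,0,0,0,0,0,0,0,0,0,0,0]
Step 4: insert ma at [10, 12] -> counters=[0,0,0,0,0,0,0,1,0,0,2,0,2,1,0,0,0,0,1,0,0,0,0,0,0,0,0,1,0,0,0,0,0,0,0,0,0,0,0,0,0]
Step 5: insert cz at [7, 18] -> counters=[0,0,0,0,0,0,0,2,0,0,2,0,2,1,0,0,0,0,2,0,0,0,0,0,0,0,0,1,0,0,0,0,0,0,0,0,0,0,0,0,0]
Step 6: insert cz at [7, 18] -> counters=[0,0,0,0,0,0,0,3,0,0,2,0,2,1,0,0,0,0,3,0,0,0,0,0,0,0,0,1,0,0,0,0,0,0,0,0,0,0,0,0,0]
Step 7: insert wq at [13, 27] -> counters=[0,0,0,0,0,0,0,3,0,0,2,0,2,2,0,0,0,0,3,0,0,0,0,0,0,0,0,2,0,0,0,0,0,0,0,0,0,0,0,0,0]
Step 8: insert wq at [13, 27] -> counters=[0,0,0,0,0,0,0,3,0,0,2,0,2,3,0,0,0,0,3,0,0,0,0,0,0,0,0,3,0,0,0,0,0,0,0,0,0,0,0,0,0]
Step 9: delete cz at [7, 18] -> counters=[0,0,0,0,0,0,0,2,0,0,2,0,2,3,0,0,0,0,2,0,0,0,0,0,0,0,0,3,0,0,0,0,0,0,0,0,0,0,0,0,0]
Step 10: delete ma at [10, 12] -> counters=[0,0,0,0,0,0,0,2,0,0,1,0,1,3,0,0,0,0,2,0,0,0,0,0,0,0,0,3,0,0,0,0,0,0,0,0,0,0,0,0,0]
Step 11: insert cz at [7, 18] -> counters=[0,0,0,0,0,0,0,3,0,0,1,0,1,3,0,0,0,0,3,0,0,0,0,0,0,0,0,3,0,0,0,0,0,0,0,0,0,0,0,0,0]
Step 12: insert cz at [7, 18] -> counters=[0,0,0,0,0,0,0,4,0,0,1,0,1,3,0,0,0,0,4,0,0,0,0,0,0,0,0,3,0,0,0,0,0,0,0,0,0,0,0,0,0]
Step 13: insert cz at [7, 18] -> counters=[0,0,0,0,0,0,0,5,0,0,1,0,1,3,0,0,0,0,5,0,0,0,0,0,0,0,0,3,0,0,0,0,0,0,0,0,0,0,0,0,0]
Step 14: insert wq at [13, 27] -> counters=[0,0,0,0,0,0,0,5,0,0,1,0,1,4,0,0,0,0,5,0,0,0,0,0,0,0,0,4,0,0,0,0,0,0,0,0,0,0,0,0,0]
Step 15: insert ma at [10, 12] -> counters=[0,0,0,0,0,0,0,5,0,0,2,0,2,4,0,0,0,0,5,0,0,0,0,0,0,0,0,4,0,0,0,0,0,0,0,0,0,0,0,0,0]
Step 16: insert ma at [10, 12] -> counters=[0,0,0,0,0,0,0,5,0,0,3,0,3,4,0,0,0,0,5,0,0,0,0,0,0,0,0,4,0,0,0,0,0,0,0,0,0,0,0,0,0]
Final counters=[0,0,0,0,0,0,0,5,0,0,3,0,3,4,0,0,0,0,5,0,0,0,0,0,0,0,0,4,0,0,0,0,0,0,0,0,0,0,0,0,0] -> counters[12]=3

Answer: 3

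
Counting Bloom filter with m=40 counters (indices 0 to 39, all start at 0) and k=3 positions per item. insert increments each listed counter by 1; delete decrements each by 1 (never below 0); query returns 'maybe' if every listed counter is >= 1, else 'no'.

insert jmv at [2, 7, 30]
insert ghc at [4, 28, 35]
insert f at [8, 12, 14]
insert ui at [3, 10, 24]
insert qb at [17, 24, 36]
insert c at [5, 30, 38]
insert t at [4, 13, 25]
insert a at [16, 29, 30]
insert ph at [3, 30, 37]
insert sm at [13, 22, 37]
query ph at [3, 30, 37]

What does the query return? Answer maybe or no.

Answer: maybe

Derivation:
Step 1: insert jmv at [2, 7, 30] -> counters=[0,0,1,0,0,0,0,1,0,0,0,0,0,0,0,0,0,0,0,0,0,0,0,0,0,0,0,0,0,0,1,0,0,0,0,0,0,0,0,0]
Step 2: insert ghc at [4, 28, 35] -> counters=[0,0,1,0,1,0,0,1,0,0,0,0,0,0,0,0,0,0,0,0,0,0,0,0,0,0,0,0,1,0,1,0,0,0,0,1,0,0,0,0]
Step 3: insert f at [8, 12, 14] -> counters=[0,0,1,0,1,0,0,1,1,0,0,0,1,0,1,0,0,0,0,0,0,0,0,0,0,0,0,0,1,0,1,0,0,0,0,1,0,0,0,0]
Step 4: insert ui at [3, 10, 24] -> counters=[0,0,1,1,1,0,0,1,1,0,1,0,1,0,1,0,0,0,0,0,0,0,0,0,1,0,0,0,1,0,1,0,0,0,0,1,0,0,0,0]
Step 5: insert qb at [17, 24, 36] -> counters=[0,0,1,1,1,0,0,1,1,0,1,0,1,0,1,0,0,1,0,0,0,0,0,0,2,0,0,0,1,0,1,0,0,0,0,1,1,0,0,0]
Step 6: insert c at [5, 30, 38] -> counters=[0,0,1,1,1,1,0,1,1,0,1,0,1,0,1,0,0,1,0,0,0,0,0,0,2,0,0,0,1,0,2,0,0,0,0,1,1,0,1,0]
Step 7: insert t at [4, 13, 25] -> counters=[0,0,1,1,2,1,0,1,1,0,1,0,1,1,1,0,0,1,0,0,0,0,0,0,2,1,0,0,1,0,2,0,0,0,0,1,1,0,1,0]
Step 8: insert a at [16, 29, 30] -> counters=[0,0,1,1,2,1,0,1,1,0,1,0,1,1,1,0,1,1,0,0,0,0,0,0,2,1,0,0,1,1,3,0,0,0,0,1,1,0,1,0]
Step 9: insert ph at [3, 30, 37] -> counters=[0,0,1,2,2,1,0,1,1,0,1,0,1,1,1,0,1,1,0,0,0,0,0,0,2,1,0,0,1,1,4,0,0,0,0,1,1,1,1,0]
Step 10: insert sm at [13, 22, 37] -> counters=[0,0,1,2,2,1,0,1,1,0,1,0,1,2,1,0,1,1,0,0,0,0,1,0,2,1,0,0,1,1,4,0,0,0,0,1,1,2,1,0]
Query ph: check counters[3]=2 counters[30]=4 counters[37]=2 -> maybe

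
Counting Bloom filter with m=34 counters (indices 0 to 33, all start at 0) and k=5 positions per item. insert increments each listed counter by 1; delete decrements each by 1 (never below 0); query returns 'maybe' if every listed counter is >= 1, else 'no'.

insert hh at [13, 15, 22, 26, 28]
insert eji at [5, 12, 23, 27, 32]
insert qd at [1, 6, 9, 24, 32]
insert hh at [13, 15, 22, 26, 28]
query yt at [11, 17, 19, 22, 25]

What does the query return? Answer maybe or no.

Step 1: insert hh at [13, 15, 22, 26, 28] -> counters=[0,0,0,0,0,0,0,0,0,0,0,0,0,1,0,1,0,0,0,0,0,0,1,0,0,0,1,0,1,0,0,0,0,0]
Step 2: insert eji at [5, 12, 23, 27, 32] -> counters=[0,0,0,0,0,1,0,0,0,0,0,0,1,1,0,1,0,0,0,0,0,0,1,1,0,0,1,1,1,0,0,0,1,0]
Step 3: insert qd at [1, 6, 9, 24, 32] -> counters=[0,1,0,0,0,1,1,0,0,1,0,0,1,1,0,1,0,0,0,0,0,0,1,1,1,0,1,1,1,0,0,0,2,0]
Step 4: insert hh at [13, 15, 22, 26, 28] -> counters=[0,1,0,0,0,1,1,0,0,1,0,0,1,2,0,2,0,0,0,0,0,0,2,1,1,0,2,1,2,0,0,0,2,0]
Query yt: check counters[11]=0 counters[17]=0 counters[19]=0 counters[22]=2 counters[25]=0 -> no

Answer: no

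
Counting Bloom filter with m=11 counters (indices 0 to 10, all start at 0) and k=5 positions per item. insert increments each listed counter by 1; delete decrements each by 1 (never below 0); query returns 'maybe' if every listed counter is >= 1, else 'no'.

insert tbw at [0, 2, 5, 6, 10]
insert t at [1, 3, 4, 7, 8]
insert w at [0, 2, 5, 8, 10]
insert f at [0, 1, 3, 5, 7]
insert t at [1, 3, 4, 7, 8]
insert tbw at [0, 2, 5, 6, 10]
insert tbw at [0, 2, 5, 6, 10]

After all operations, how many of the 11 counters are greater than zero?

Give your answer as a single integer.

Answer: 10

Derivation:
Step 1: insert tbw at [0, 2, 5, 6, 10] -> counters=[1,0,1,0,0,1,1,0,0,0,1]
Step 2: insert t at [1, 3, 4, 7, 8] -> counters=[1,1,1,1,1,1,1,1,1,0,1]
Step 3: insert w at [0, 2, 5, 8, 10] -> counters=[2,1,2,1,1,2,1,1,2,0,2]
Step 4: insert f at [0, 1, 3, 5, 7] -> counters=[3,2,2,2,1,3,1,2,2,0,2]
Step 5: insert t at [1, 3, 4, 7, 8] -> counters=[3,3,2,3,2,3,1,3,3,0,2]
Step 6: insert tbw at [0, 2, 5, 6, 10] -> counters=[4,3,3,3,2,4,2,3,3,0,3]
Step 7: insert tbw at [0, 2, 5, 6, 10] -> counters=[5,3,4,3,2,5,3,3,3,0,4]
Final counters=[5,3,4,3,2,5,3,3,3,0,4] -> 10 nonzero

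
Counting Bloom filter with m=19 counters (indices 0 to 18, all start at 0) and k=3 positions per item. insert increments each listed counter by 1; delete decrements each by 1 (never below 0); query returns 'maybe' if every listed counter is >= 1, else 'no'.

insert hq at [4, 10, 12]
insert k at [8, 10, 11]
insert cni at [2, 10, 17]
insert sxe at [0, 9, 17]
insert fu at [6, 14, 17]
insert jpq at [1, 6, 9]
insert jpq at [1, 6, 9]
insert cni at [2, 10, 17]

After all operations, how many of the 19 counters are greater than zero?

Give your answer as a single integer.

Step 1: insert hq at [4, 10, 12] -> counters=[0,0,0,0,1,0,0,0,0,0,1,0,1,0,0,0,0,0,0]
Step 2: insert k at [8, 10, 11] -> counters=[0,0,0,0,1,0,0,0,1,0,2,1,1,0,0,0,0,0,0]
Step 3: insert cni at [2, 10, 17] -> counters=[0,0,1,0,1,0,0,0,1,0,3,1,1,0,0,0,0,1,0]
Step 4: insert sxe at [0, 9, 17] -> counters=[1,0,1,0,1,0,0,0,1,1,3,1,1,0,0,0,0,2,0]
Step 5: insert fu at [6, 14, 17] -> counters=[1,0,1,0,1,0,1,0,1,1,3,1,1,0,1,0,0,3,0]
Step 6: insert jpq at [1, 6, 9] -> counters=[1,1,1,0,1,0,2,0,1,2,3,1,1,0,1,0,0,3,0]
Step 7: insert jpq at [1, 6, 9] -> counters=[1,2,1,0,1,0,3,0,1,3,3,1,1,0,1,0,0,3,0]
Step 8: insert cni at [2, 10, 17] -> counters=[1,2,2,0,1,0,3,0,1,3,4,1,1,0,1,0,0,4,0]
Final counters=[1,2,2,0,1,0,3,0,1,3,4,1,1,0,1,0,0,4,0] -> 12 nonzero

Answer: 12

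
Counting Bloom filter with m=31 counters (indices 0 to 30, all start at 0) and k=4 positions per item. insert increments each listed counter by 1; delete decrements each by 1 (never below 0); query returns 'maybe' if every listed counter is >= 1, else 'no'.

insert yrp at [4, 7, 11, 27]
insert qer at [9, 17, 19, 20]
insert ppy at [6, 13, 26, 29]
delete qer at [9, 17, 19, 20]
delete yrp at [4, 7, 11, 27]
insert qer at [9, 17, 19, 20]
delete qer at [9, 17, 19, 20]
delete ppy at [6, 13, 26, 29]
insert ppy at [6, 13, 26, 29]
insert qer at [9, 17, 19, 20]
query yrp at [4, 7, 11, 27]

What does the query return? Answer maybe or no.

Step 1: insert yrp at [4, 7, 11, 27] -> counters=[0,0,0,0,1,0,0,1,0,0,0,1,0,0,0,0,0,0,0,0,0,0,0,0,0,0,0,1,0,0,0]
Step 2: insert qer at [9, 17, 19, 20] -> counters=[0,0,0,0,1,0,0,1,0,1,0,1,0,0,0,0,0,1,0,1,1,0,0,0,0,0,0,1,0,0,0]
Step 3: insert ppy at [6, 13, 26, 29] -> counters=[0,0,0,0,1,0,1,1,0,1,0,1,0,1,0,0,0,1,0,1,1,0,0,0,0,0,1,1,0,1,0]
Step 4: delete qer at [9, 17, 19, 20] -> counters=[0,0,0,0,1,0,1,1,0,0,0,1,0,1,0,0,0,0,0,0,0,0,0,0,0,0,1,1,0,1,0]
Step 5: delete yrp at [4, 7, 11, 27] -> counters=[0,0,0,0,0,0,1,0,0,0,0,0,0,1,0,0,0,0,0,0,0,0,0,0,0,0,1,0,0,1,0]
Step 6: insert qer at [9, 17, 19, 20] -> counters=[0,0,0,0,0,0,1,0,0,1,0,0,0,1,0,0,0,1,0,1,1,0,0,0,0,0,1,0,0,1,0]
Step 7: delete qer at [9, 17, 19, 20] -> counters=[0,0,0,0,0,0,1,0,0,0,0,0,0,1,0,0,0,0,0,0,0,0,0,0,0,0,1,0,0,1,0]
Step 8: delete ppy at [6, 13, 26, 29] -> counters=[0,0,0,0,0,0,0,0,0,0,0,0,0,0,0,0,0,0,0,0,0,0,0,0,0,0,0,0,0,0,0]
Step 9: insert ppy at [6, 13, 26, 29] -> counters=[0,0,0,0,0,0,1,0,0,0,0,0,0,1,0,0,0,0,0,0,0,0,0,0,0,0,1,0,0,1,0]
Step 10: insert qer at [9, 17, 19, 20] -> counters=[0,0,0,0,0,0,1,0,0,1,0,0,0,1,0,0,0,1,0,1,1,0,0,0,0,0,1,0,0,1,0]
Query yrp: check counters[4]=0 counters[7]=0 counters[11]=0 counters[27]=0 -> no

Answer: no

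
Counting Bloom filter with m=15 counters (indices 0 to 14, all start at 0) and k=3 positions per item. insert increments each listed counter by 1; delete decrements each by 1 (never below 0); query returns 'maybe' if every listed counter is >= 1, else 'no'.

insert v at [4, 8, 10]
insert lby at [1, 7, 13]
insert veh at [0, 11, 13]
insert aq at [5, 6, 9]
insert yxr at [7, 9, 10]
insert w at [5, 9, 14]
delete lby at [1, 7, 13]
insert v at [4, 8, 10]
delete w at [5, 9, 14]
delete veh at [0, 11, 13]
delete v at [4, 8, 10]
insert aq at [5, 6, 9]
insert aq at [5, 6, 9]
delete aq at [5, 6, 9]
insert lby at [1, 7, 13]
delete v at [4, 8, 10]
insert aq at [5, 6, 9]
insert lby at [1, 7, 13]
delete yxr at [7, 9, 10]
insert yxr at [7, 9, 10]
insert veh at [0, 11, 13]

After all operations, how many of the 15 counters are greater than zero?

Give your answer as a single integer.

Answer: 9

Derivation:
Step 1: insert v at [4, 8, 10] -> counters=[0,0,0,0,1,0,0,0,1,0,1,0,0,0,0]
Step 2: insert lby at [1, 7, 13] -> counters=[0,1,0,0,1,0,0,1,1,0,1,0,0,1,0]
Step 3: insert veh at [0, 11, 13] -> counters=[1,1,0,0,1,0,0,1,1,0,1,1,0,2,0]
Step 4: insert aq at [5, 6, 9] -> counters=[1,1,0,0,1,1,1,1,1,1,1,1,0,2,0]
Step 5: insert yxr at [7, 9, 10] -> counters=[1,1,0,0,1,1,1,2,1,2,2,1,0,2,0]
Step 6: insert w at [5, 9, 14] -> counters=[1,1,0,0,1,2,1,2,1,3,2,1,0,2,1]
Step 7: delete lby at [1, 7, 13] -> counters=[1,0,0,0,1,2,1,1,1,3,2,1,0,1,1]
Step 8: insert v at [4, 8, 10] -> counters=[1,0,0,0,2,2,1,1,2,3,3,1,0,1,1]
Step 9: delete w at [5, 9, 14] -> counters=[1,0,0,0,2,1,1,1,2,2,3,1,0,1,0]
Step 10: delete veh at [0, 11, 13] -> counters=[0,0,0,0,2,1,1,1,2,2,3,0,0,0,0]
Step 11: delete v at [4, 8, 10] -> counters=[0,0,0,0,1,1,1,1,1,2,2,0,0,0,0]
Step 12: insert aq at [5, 6, 9] -> counters=[0,0,0,0,1,2,2,1,1,3,2,0,0,0,0]
Step 13: insert aq at [5, 6, 9] -> counters=[0,0,0,0,1,3,3,1,1,4,2,0,0,0,0]
Step 14: delete aq at [5, 6, 9] -> counters=[0,0,0,0,1,2,2,1,1,3,2,0,0,0,0]
Step 15: insert lby at [1, 7, 13] -> counters=[0,1,0,0,1,2,2,2,1,3,2,0,0,1,0]
Step 16: delete v at [4, 8, 10] -> counters=[0,1,0,0,0,2,2,2,0,3,1,0,0,1,0]
Step 17: insert aq at [5, 6, 9] -> counters=[0,1,0,0,0,3,3,2,0,4,1,0,0,1,0]
Step 18: insert lby at [1, 7, 13] -> counters=[0,2,0,0,0,3,3,3,0,4,1,0,0,2,0]
Step 19: delete yxr at [7, 9, 10] -> counters=[0,2,0,0,0,3,3,2,0,3,0,0,0,2,0]
Step 20: insert yxr at [7, 9, 10] -> counters=[0,2,0,0,0,3,3,3,0,4,1,0,0,2,0]
Step 21: insert veh at [0, 11, 13] -> counters=[1,2,0,0,0,3,3,3,0,4,1,1,0,3,0]
Final counters=[1,2,0,0,0,3,3,3,0,4,1,1,0,3,0] -> 9 nonzero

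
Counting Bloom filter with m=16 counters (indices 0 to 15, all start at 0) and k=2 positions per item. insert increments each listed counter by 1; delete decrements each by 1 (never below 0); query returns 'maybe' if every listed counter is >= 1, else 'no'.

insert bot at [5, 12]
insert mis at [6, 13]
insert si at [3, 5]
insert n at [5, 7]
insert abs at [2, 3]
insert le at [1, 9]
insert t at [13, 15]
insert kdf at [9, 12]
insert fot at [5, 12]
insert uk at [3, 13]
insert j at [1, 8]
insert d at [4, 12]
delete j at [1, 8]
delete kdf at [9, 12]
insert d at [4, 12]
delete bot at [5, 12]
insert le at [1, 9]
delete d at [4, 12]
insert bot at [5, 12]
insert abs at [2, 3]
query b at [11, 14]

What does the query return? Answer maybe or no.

Answer: no

Derivation:
Step 1: insert bot at [5, 12] -> counters=[0,0,0,0,0,1,0,0,0,0,0,0,1,0,0,0]
Step 2: insert mis at [6, 13] -> counters=[0,0,0,0,0,1,1,0,0,0,0,0,1,1,0,0]
Step 3: insert si at [3, 5] -> counters=[0,0,0,1,0,2,1,0,0,0,0,0,1,1,0,0]
Step 4: insert n at [5, 7] -> counters=[0,0,0,1,0,3,1,1,0,0,0,0,1,1,0,0]
Step 5: insert abs at [2, 3] -> counters=[0,0,1,2,0,3,1,1,0,0,0,0,1,1,0,0]
Step 6: insert le at [1, 9] -> counters=[0,1,1,2,0,3,1,1,0,1,0,0,1,1,0,0]
Step 7: insert t at [13, 15] -> counters=[0,1,1,2,0,3,1,1,0,1,0,0,1,2,0,1]
Step 8: insert kdf at [9, 12] -> counters=[0,1,1,2,0,3,1,1,0,2,0,0,2,2,0,1]
Step 9: insert fot at [5, 12] -> counters=[0,1,1,2,0,4,1,1,0,2,0,0,3,2,0,1]
Step 10: insert uk at [3, 13] -> counters=[0,1,1,3,0,4,1,1,0,2,0,0,3,3,0,1]
Step 11: insert j at [1, 8] -> counters=[0,2,1,3,0,4,1,1,1,2,0,0,3,3,0,1]
Step 12: insert d at [4, 12] -> counters=[0,2,1,3,1,4,1,1,1,2,0,0,4,3,0,1]
Step 13: delete j at [1, 8] -> counters=[0,1,1,3,1,4,1,1,0,2,0,0,4,3,0,1]
Step 14: delete kdf at [9, 12] -> counters=[0,1,1,3,1,4,1,1,0,1,0,0,3,3,0,1]
Step 15: insert d at [4, 12] -> counters=[0,1,1,3,2,4,1,1,0,1,0,0,4,3,0,1]
Step 16: delete bot at [5, 12] -> counters=[0,1,1,3,2,3,1,1,0,1,0,0,3,3,0,1]
Step 17: insert le at [1, 9] -> counters=[0,2,1,3,2,3,1,1,0,2,0,0,3,3,0,1]
Step 18: delete d at [4, 12] -> counters=[0,2,1,3,1,3,1,1,0,2,0,0,2,3,0,1]
Step 19: insert bot at [5, 12] -> counters=[0,2,1,3,1,4,1,1,0,2,0,0,3,3,0,1]
Step 20: insert abs at [2, 3] -> counters=[0,2,2,4,1,4,1,1,0,2,0,0,3,3,0,1]
Query b: check counters[11]=0 counters[14]=0 -> no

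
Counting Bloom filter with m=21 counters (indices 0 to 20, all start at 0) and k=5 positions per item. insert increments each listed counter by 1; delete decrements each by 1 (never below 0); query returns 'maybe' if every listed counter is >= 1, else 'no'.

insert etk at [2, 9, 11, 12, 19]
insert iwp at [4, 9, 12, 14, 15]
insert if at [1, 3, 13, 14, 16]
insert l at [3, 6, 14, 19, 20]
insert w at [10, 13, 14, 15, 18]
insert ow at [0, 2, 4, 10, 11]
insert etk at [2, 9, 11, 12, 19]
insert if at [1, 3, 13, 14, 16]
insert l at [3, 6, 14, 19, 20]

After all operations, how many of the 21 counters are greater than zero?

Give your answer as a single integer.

Step 1: insert etk at [2, 9, 11, 12, 19] -> counters=[0,0,1,0,0,0,0,0,0,1,0,1,1,0,0,0,0,0,0,1,0]
Step 2: insert iwp at [4, 9, 12, 14, 15] -> counters=[0,0,1,0,1,0,0,0,0,2,0,1,2,0,1,1,0,0,0,1,0]
Step 3: insert if at [1, 3, 13, 14, 16] -> counters=[0,1,1,1,1,0,0,0,0,2,0,1,2,1,2,1,1,0,0,1,0]
Step 4: insert l at [3, 6, 14, 19, 20] -> counters=[0,1,1,2,1,0,1,0,0,2,0,1,2,1,3,1,1,0,0,2,1]
Step 5: insert w at [10, 13, 14, 15, 18] -> counters=[0,1,1,2,1,0,1,0,0,2,1,1,2,2,4,2,1,0,1,2,1]
Step 6: insert ow at [0, 2, 4, 10, 11] -> counters=[1,1,2,2,2,0,1,0,0,2,2,2,2,2,4,2,1,0,1,2,1]
Step 7: insert etk at [2, 9, 11, 12, 19] -> counters=[1,1,3,2,2,0,1,0,0,3,2,3,3,2,4,2,1,0,1,3,1]
Step 8: insert if at [1, 3, 13, 14, 16] -> counters=[1,2,3,3,2,0,1,0,0,3,2,3,3,3,5,2,2,0,1,3,1]
Step 9: insert l at [3, 6, 14, 19, 20] -> counters=[1,2,3,4,2,0,2,0,0,3,2,3,3,3,6,2,2,0,1,4,2]
Final counters=[1,2,3,4,2,0,2,0,0,3,2,3,3,3,6,2,2,0,1,4,2] -> 17 nonzero

Answer: 17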